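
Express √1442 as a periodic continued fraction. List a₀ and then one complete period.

[37; 1, 36, 1, 74]

a₀ = ⌊√1442⌋ = 37.
With m₀=0, d₀=1 and mₖ₊₁ = dₖaₖ − mₖ, dₖ₊₁ = (n − mₖ₊₁²)/dₖ, aₖ₊₁ = ⌊(a₀+mₖ₊₁)/dₖ₊₁⌋:
  k=1: m=37, d=73, a=1
  k=2: m=36, d=2, a=36
  k=3: m=36, d=73, a=1
  k=4: m=37, d=1, a=74
d=1 and a=2a₀=74 at k=4, so the next step gives (m, d) = (37, 73) again — its k=1 value — and the period has length 4.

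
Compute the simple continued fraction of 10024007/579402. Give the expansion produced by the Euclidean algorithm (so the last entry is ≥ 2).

10024007 = 17·579402 + 174173
579402 = 3·174173 + 56883
174173 = 3·56883 + 3524
56883 = 16·3524 + 499
3524 = 7·499 + 31
499 = 16·31 + 3
31 = 10·3 + 1
3 = 3·1 + 0  (stop)
So 10024007/579402 = [17; 3, 3, 16, 7, 16, 10, 3].

[17; 3, 3, 16, 7, 16, 10, 3]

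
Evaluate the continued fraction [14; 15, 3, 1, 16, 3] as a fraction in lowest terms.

43983/3127

Using pₖ = aₖpₖ₋₁ + pₖ₋₂ and qₖ = aₖqₖ₋₁ + qₖ₋₂:
  k=0: a=14, p=14, q=1
  k=1: a=15, p=211, q=15
  k=2: a=3, p=647, q=46
  k=3: a=1, p=858, q=61
  k=4: a=16, p=14375, q=1022
  k=5: a=3, p=43983, q=3127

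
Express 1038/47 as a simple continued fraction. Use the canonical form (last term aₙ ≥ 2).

[22; 11, 1, 3]

1038 = 22·47 + 4
47 = 11·4 + 3
4 = 1·3 + 1
3 = 3·1 + 0  (stop)
So 1038/47 = [22; 11, 1, 3].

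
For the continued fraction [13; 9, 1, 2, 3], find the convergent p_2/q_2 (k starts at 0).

131/10

Using pₖ = aₖpₖ₋₁ + pₖ₋₂, qₖ = aₖqₖ₋₁ + qₖ₋₂ (with p₋₁=1, p₋₂=0, q₋₁=0, q₋₂=1):
  k=0: a=13, p=13, q=1
  k=1: a=9, p=118, q=9
  k=2: a=1, p=131, q=10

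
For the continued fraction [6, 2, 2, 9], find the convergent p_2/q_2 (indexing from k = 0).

32/5

Using pₖ = aₖpₖ₋₁ + pₖ₋₂, qₖ = aₖqₖ₋₁ + qₖ₋₂ (with p₋₁=1, p₋₂=0, q₋₁=0, q₋₂=1):
  k=0: a=6, p=6, q=1
  k=1: a=2, p=13, q=2
  k=2: a=2, p=32, q=5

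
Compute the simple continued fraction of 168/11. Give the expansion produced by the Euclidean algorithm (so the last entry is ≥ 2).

[15; 3, 1, 2]

168 = 15×11 + 3
11 = 3×3 + 2
3 = 1×2 + 1
2 = 2×1 + 0  (stop)
So 168/11 = [15; 3, 1, 2].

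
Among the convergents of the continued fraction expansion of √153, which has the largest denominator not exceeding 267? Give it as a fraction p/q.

2177/176

√153 = [12; 2, 1, 2, 2, 2, 1, 2, 24, …] (period length 8).
Convergents:
  p_0/q_0 = 12/1
  p_1/q_1 = 25/2
  p_2/q_2 = 37/3
  p_3/q_3 = 99/8
  p_4/q_4 = 235/19
  p_5/q_5 = 569/46
  p_6/q_6 = 804/65
  p_7/q_7 = 2177/176
  p_8/q_8 = 53052/4289
q_7 = 176 ≤ 267 < 4289 = q_8, so the answer is 2177/176.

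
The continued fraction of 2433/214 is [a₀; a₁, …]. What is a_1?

2433 = 11·214 + 79   →  a_0 = 11
214 = 2·79 + 56   →  a_1 = 2

2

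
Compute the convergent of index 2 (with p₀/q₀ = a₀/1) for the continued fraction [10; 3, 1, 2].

41/4

Using pₖ = aₖpₖ₋₁ + pₖ₋₂, qₖ = aₖqₖ₋₁ + qₖ₋₂ (with p₋₁=1, p₋₂=0, q₋₁=0, q₋₂=1):
  k=0: a=10, p=10, q=1
  k=1: a=3, p=31, q=3
  k=2: a=1, p=41, q=4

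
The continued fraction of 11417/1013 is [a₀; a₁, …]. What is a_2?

1

11417 = 11·1013 + 274   →  a_0 = 11
1013 = 3·274 + 191   →  a_1 = 3
274 = 1·191 + 83   →  a_2 = 1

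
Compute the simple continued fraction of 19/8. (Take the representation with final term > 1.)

19 = 2×8 + 3
8 = 2×3 + 2
3 = 1×2 + 1
2 = 2×1 + 0  (stop)
So 19/8 = [2; 2, 1, 2].

[2; 2, 1, 2]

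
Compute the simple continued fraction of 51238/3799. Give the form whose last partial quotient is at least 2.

[13; 2, 19, 12, 8]

51238 = 13·3799 + 1851
3799 = 2·1851 + 97
1851 = 19·97 + 8
97 = 12·8 + 1
8 = 8·1 + 0  (stop)
So 51238/3799 = [13; 2, 19, 12, 8].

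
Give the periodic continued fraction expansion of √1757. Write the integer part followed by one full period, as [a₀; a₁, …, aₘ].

a₀ = ⌊√1757⌋ = 41.
With m₀=0, d₀=1 and mₖ₊₁ = dₖaₖ − mₖ, dₖ₊₁ = (n − mₖ₊₁²)/dₖ, aₖ₊₁ = ⌊(a₀+mₖ₊₁)/dₖ₊₁⌋:
  k=1: m=41, d=76, a=1
  k=2: m=35, d=7, a=10
  k=3: m=35, d=76, a=1
  k=4: m=41, d=1, a=82
d=1 and a=2a₀=82 at k=4, so the next step gives (m, d) = (41, 76) again — its k=1 value — and the period has length 4.

[41; 1, 10, 1, 82]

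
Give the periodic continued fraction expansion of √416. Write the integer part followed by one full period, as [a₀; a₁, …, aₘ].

[20; 2, 1, 1, 9, 1, 1, 2, 40]

a₀ = ⌊√416⌋ = 20.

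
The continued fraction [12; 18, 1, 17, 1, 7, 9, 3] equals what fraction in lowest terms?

978541/81188

Fold from the inside: start with 3/1.
  9 + 1/3 = 28/3
  7 + 3/28 = 199/28
  1 + 28/199 = 227/199
  17 + 199/227 = 4058/227
  1 + 227/4058 = 4285/4058
  18 + 4058/4285 = 81188/4285
  12 + 4285/81188 = 978541/81188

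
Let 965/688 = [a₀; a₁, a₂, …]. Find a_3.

965 = 1·688 + 277   →  a_0 = 1
688 = 2·277 + 134   →  a_1 = 2
277 = 2·134 + 9   →  a_2 = 2
134 = 14·9 + 8   →  a_3 = 14

14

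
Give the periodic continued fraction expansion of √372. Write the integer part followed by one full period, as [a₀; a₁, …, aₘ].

[19; 3, 2, 12, 2, 3, 38]

a₀ = ⌊√372⌋ = 19.
With m₀=0, d₀=1 and mₖ₊₁ = dₖaₖ − mₖ, dₖ₊₁ = (n − mₖ₊₁²)/dₖ, aₖ₊₁ = ⌊(a₀+mₖ₊₁)/dₖ₊₁⌋:
  k=1: m=19, d=11, a=3
  k=2: m=14, d=16, a=2
  k=3: m=18, d=3, a=12
  k=4: m=18, d=16, a=2
  k=5: m=14, d=11, a=3
  k=6: m=19, d=1, a=38
d=1 and a=2a₀=38 at k=6, so the next step gives (m, d) = (19, 11) again — its k=1 value — and the period has length 6.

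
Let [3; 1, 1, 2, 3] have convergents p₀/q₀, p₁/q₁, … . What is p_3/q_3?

Using pₖ = aₖpₖ₋₁ + pₖ₋₂, qₖ = aₖqₖ₋₁ + qₖ₋₂ (with p₋₁=1, p₋₂=0, q₋₁=0, q₋₂=1):
  k=0: a=3, p=3, q=1
  k=1: a=1, p=4, q=1
  k=2: a=1, p=7, q=2
  k=3: a=2, p=18, q=5

18/5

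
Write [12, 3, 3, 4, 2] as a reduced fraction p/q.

Fold from the inside: start with 2/1.
  4 + 1/2 = 9/2
  3 + 2/9 = 29/9
  3 + 9/29 = 96/29
  12 + 29/96 = 1181/96

1181/96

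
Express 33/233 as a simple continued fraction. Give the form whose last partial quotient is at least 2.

[0; 7, 16, 2]

33 = 0·233 + 33
233 = 7·33 + 2
33 = 16·2 + 1
2 = 2·1 + 0  (stop)
So 33/233 = [0; 7, 16, 2].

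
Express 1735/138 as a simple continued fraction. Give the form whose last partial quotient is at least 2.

[12; 1, 1, 2, 1, 19]

1735 = 12*138 + 79
138 = 1*79 + 59
79 = 1*59 + 20
59 = 2*20 + 19
20 = 1*19 + 1
19 = 19*1 + 0  (stop)
So 1735/138 = [12; 1, 1, 2, 1, 19].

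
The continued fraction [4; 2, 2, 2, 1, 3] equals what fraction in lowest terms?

Fold from the inside: start with 3/1.
  1 + 1/3 = 4/3
  2 + 3/4 = 11/4
  2 + 4/11 = 26/11
  2 + 11/26 = 63/26
  4 + 26/63 = 278/63

278/63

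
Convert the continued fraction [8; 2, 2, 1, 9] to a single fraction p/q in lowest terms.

Fold from the inside: start with 9/1.
  1 + 1/9 = 10/9
  2 + 9/10 = 29/10
  2 + 10/29 = 68/29
  8 + 29/68 = 573/68

573/68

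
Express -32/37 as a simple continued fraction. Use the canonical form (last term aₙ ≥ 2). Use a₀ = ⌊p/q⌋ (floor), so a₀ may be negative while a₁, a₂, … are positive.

[-1; 7, 2, 2]

-32 = -1×37 + 5
37 = 7×5 + 2
5 = 2×2 + 1
2 = 2×1 + 0  (stop)
So -32/37 = [-1; 7, 2, 2].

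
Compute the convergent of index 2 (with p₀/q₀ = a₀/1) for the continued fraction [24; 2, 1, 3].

Using pₖ = aₖpₖ₋₁ + pₖ₋₂, qₖ = aₖqₖ₋₁ + qₖ₋₂ (with p₋₁=1, p₋₂=0, q₋₁=0, q₋₂=1):
  k=0: a=24, p=24, q=1
  k=1: a=2, p=49, q=2
  k=2: a=1, p=73, q=3

73/3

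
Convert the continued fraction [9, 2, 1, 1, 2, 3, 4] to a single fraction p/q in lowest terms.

1774/189

Fold from the inside: start with 4/1.
  3 + 1/4 = 13/4
  2 + 4/13 = 30/13
  1 + 13/30 = 43/30
  1 + 30/43 = 73/43
  2 + 43/73 = 189/73
  9 + 73/189 = 1774/189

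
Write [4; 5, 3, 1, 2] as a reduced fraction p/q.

243/58

Fold from the inside: start with 2/1.
  1 + 1/2 = 3/2
  3 + 2/3 = 11/3
  5 + 3/11 = 58/11
  4 + 11/58 = 243/58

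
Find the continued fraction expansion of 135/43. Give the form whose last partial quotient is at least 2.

135 = 3×43 + 6
43 = 7×6 + 1
6 = 6×1 + 0  (stop)
So 135/43 = [3; 7, 6].

[3; 7, 6]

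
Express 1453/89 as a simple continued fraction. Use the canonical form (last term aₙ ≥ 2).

1453 = 16*89 + 29
89 = 3*29 + 2
29 = 14*2 + 1
2 = 2*1 + 0  (stop)
So 1453/89 = [16; 3, 14, 2].

[16; 3, 14, 2]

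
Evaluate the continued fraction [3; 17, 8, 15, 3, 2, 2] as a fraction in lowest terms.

109824/35909

Using pₖ = aₖpₖ₋₁ + pₖ₋₂ and qₖ = aₖqₖ₋₁ + qₖ₋₂:
  k=0: a=3, p=3, q=1
  k=1: a=17, p=52, q=17
  k=2: a=8, p=419, q=137
  k=3: a=15, p=6337, q=2072
  k=4: a=3, p=19430, q=6353
  k=5: a=2, p=45197, q=14778
  k=6: a=2, p=109824, q=35909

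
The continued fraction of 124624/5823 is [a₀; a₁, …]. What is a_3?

19

124624 = 21·5823 + 2341   →  a_0 = 21
5823 = 2·2341 + 1141   →  a_1 = 2
2341 = 2·1141 + 59   →  a_2 = 2
1141 = 19·59 + 20   →  a_3 = 19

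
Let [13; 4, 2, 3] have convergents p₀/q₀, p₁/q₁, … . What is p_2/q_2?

Using pₖ = aₖpₖ₋₁ + pₖ₋₂, qₖ = aₖqₖ₋₁ + qₖ₋₂ (with p₋₁=1, p₋₂=0, q₋₁=0, q₋₂=1):
  k=0: a=13, p=13, q=1
  k=1: a=4, p=53, q=4
  k=2: a=2, p=119, q=9

119/9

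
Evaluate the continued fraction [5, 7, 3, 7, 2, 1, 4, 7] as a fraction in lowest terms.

87595/17053

Fold from the inside: start with 7/1.
  4 + 1/7 = 29/7
  1 + 7/29 = 36/29
  2 + 29/36 = 101/36
  7 + 36/101 = 743/101
  3 + 101/743 = 2330/743
  7 + 743/2330 = 17053/2330
  5 + 2330/17053 = 87595/17053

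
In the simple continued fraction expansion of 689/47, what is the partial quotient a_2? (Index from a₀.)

1

689 = 14·47 + 31   →  a_0 = 14
47 = 1·31 + 16   →  a_1 = 1
31 = 1·16 + 15   →  a_2 = 1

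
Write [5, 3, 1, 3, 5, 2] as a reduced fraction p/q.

911/173

Using pₖ = aₖpₖ₋₁ + pₖ₋₂ and qₖ = aₖqₖ₋₁ + qₖ₋₂:
  k=0: a=5, p=5, q=1
  k=1: a=3, p=16, q=3
  k=2: a=1, p=21, q=4
  k=3: a=3, p=79, q=15
  k=4: a=5, p=416, q=79
  k=5: a=2, p=911, q=173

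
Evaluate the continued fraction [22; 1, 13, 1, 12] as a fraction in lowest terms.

4449/194

Fold from the inside: start with 12/1.
  1 + 1/12 = 13/12
  13 + 12/13 = 181/13
  1 + 13/181 = 194/181
  22 + 181/194 = 4449/194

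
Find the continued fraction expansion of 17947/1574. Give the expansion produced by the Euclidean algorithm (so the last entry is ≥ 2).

17947 = 11·1574 + 633
1574 = 2·633 + 308
633 = 2·308 + 17
308 = 18·17 + 2
17 = 8·2 + 1
2 = 2·1 + 0  (stop)
So 17947/1574 = [11; 2, 2, 18, 8, 2].

[11; 2, 2, 18, 8, 2]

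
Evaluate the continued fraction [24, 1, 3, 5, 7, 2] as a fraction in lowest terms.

Fold from the inside: start with 2/1.
  7 + 1/2 = 15/2
  5 + 2/15 = 77/15
  3 + 15/77 = 246/77
  1 + 77/246 = 323/246
  24 + 246/323 = 7998/323

7998/323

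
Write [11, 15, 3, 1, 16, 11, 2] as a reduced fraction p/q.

261457/23628

Fold from the inside: start with 2/1.
  11 + 1/2 = 23/2
  16 + 2/23 = 370/23
  1 + 23/370 = 393/370
  3 + 370/393 = 1549/393
  15 + 393/1549 = 23628/1549
  11 + 1549/23628 = 261457/23628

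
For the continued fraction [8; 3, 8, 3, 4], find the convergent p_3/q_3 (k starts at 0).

Using pₖ = aₖpₖ₋₁ + pₖ₋₂, qₖ = aₖqₖ₋₁ + qₖ₋₂ (with p₋₁=1, p₋₂=0, q₋₁=0, q₋₂=1):
  k=0: a=8, p=8, q=1
  k=1: a=3, p=25, q=3
  k=2: a=8, p=208, q=25
  k=3: a=3, p=649, q=78

649/78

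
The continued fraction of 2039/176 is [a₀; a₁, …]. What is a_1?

1

2039 = 11·176 + 103   →  a_0 = 11
176 = 1·103 + 73   →  a_1 = 1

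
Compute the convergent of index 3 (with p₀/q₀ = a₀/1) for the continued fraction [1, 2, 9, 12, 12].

339/230

Using pₖ = aₖpₖ₋₁ + pₖ₋₂, qₖ = aₖqₖ₋₁ + qₖ₋₂ (with p₋₁=1, p₋₂=0, q₋₁=0, q₋₂=1):
  k=0: a=1, p=1, q=1
  k=1: a=2, p=3, q=2
  k=2: a=9, p=28, q=19
  k=3: a=12, p=339, q=230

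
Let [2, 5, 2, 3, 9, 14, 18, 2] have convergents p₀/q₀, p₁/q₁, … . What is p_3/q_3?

83/38

Using pₖ = aₖpₖ₋₁ + pₖ₋₂, qₖ = aₖqₖ₋₁ + qₖ₋₂ (with p₋₁=1, p₋₂=0, q₋₁=0, q₋₂=1):
  k=0: a=2, p=2, q=1
  k=1: a=5, p=11, q=5
  k=2: a=2, p=24, q=11
  k=3: a=3, p=83, q=38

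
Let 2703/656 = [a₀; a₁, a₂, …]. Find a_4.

2703 = 4·656 + 79   →  a_0 = 4
656 = 8·79 + 24   →  a_1 = 8
79 = 3·24 + 7   →  a_2 = 3
24 = 3·7 + 3   →  a_3 = 3
7 = 2·3 + 1   →  a_4 = 2

2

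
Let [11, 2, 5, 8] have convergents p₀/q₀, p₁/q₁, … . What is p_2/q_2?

126/11

Using pₖ = aₖpₖ₋₁ + pₖ₋₂, qₖ = aₖqₖ₋₁ + qₖ₋₂ (with p₋₁=1, p₋₂=0, q₋₁=0, q₋₂=1):
  k=0: a=11, p=11, q=1
  k=1: a=2, p=23, q=2
  k=2: a=5, p=126, q=11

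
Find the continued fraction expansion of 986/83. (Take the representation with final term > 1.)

[11; 1, 7, 3, 3]

986 = 11×83 + 73
83 = 1×73 + 10
73 = 7×10 + 3
10 = 3×3 + 1
3 = 3×1 + 0  (stop)
So 986/83 = [11; 1, 7, 3, 3].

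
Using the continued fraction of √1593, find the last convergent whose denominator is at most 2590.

√1593 = [39; 1, 10, 2, 2, 2, 10, 1, 78, …] (period length 8).
Convergents:
  p_0/q_0 = 39/1
  p_1/q_1 = 40/1
  p_2/q_2 = 439/11
  p_3/q_3 = 918/23
  p_4/q_4 = 2275/57
  p_5/q_5 = 5468/137
  p_6/q_6 = 56955/1427
  p_7/q_7 = 62423/1564
  p_8/q_8 = 4925949/123419
q_7 = 1564 ≤ 2590 < 123419 = q_8, so the answer is 62423/1564.

62423/1564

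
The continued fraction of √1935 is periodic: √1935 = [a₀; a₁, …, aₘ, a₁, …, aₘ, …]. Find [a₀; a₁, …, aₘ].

a₀ = ⌊√1935⌋ = 43.
With m₀=0, d₀=1 and mₖ₊₁ = dₖaₖ − mₖ, dₖ₊₁ = (n − mₖ₊₁²)/dₖ, aₖ₊₁ = ⌊(a₀+mₖ₊₁)/dₖ₊₁⌋:
  k=1: m=43, d=86, a=1
  k=2: m=43, d=1, a=86
d=1 and a=2a₀=86 at k=2, so the next step gives (m, d) = (43, 86) again — its k=1 value — and the period has length 2.

[43; 1, 86]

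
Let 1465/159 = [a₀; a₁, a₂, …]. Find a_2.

1

1465 = 9·159 + 34   →  a_0 = 9
159 = 4·34 + 23   →  a_1 = 4
34 = 1·23 + 11   →  a_2 = 1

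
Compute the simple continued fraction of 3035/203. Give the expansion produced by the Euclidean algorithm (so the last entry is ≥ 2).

3035 = 14*203 + 193
203 = 1*193 + 10
193 = 19*10 + 3
10 = 3*3 + 1
3 = 3*1 + 0  (stop)
So 3035/203 = [14; 1, 19, 3, 3].

[14; 1, 19, 3, 3]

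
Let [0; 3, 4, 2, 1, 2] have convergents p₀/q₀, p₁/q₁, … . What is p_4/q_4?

Using pₖ = aₖpₖ₋₁ + pₖ₋₂, qₖ = aₖqₖ₋₁ + qₖ₋₂ (with p₋₁=1, p₋₂=0, q₋₁=0, q₋₂=1):
  k=0: a=0, p=0, q=1
  k=1: a=3, p=1, q=3
  k=2: a=4, p=4, q=13
  k=3: a=2, p=9, q=29
  k=4: a=1, p=13, q=42

13/42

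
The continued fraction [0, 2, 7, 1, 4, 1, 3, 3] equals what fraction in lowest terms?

587/1249

Using pₖ = aₖpₖ₋₁ + pₖ₋₂ and qₖ = aₖqₖ₋₁ + qₖ₋₂:
  k=0: a=0, p=0, q=1
  k=1: a=2, p=1, q=2
  k=2: a=7, p=7, q=15
  k=3: a=1, p=8, q=17
  k=4: a=4, p=39, q=83
  k=5: a=1, p=47, q=100
  k=6: a=3, p=180, q=383
  k=7: a=3, p=587, q=1249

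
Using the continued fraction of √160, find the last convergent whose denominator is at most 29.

√160 = [12; 1, 1, 1, 5, 1, 1, 1, 24, …] (period length 8).
Convergents:
  p_0/q_0 = 12/1
  p_1/q_1 = 13/1
  p_2/q_2 = 25/2
  p_3/q_3 = 38/3
  p_4/q_4 = 215/17
  p_5/q_5 = 253/20
  p_6/q_6 = 468/37
q_5 = 20 ≤ 29 < 37 = q_6, so the answer is 253/20.

253/20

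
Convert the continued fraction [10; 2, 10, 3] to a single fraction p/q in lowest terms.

Using pₖ = aₖpₖ₋₁ + pₖ₋₂ and qₖ = aₖqₖ₋₁ + qₖ₋₂:
  k=0: a=10, p=10, q=1
  k=1: a=2, p=21, q=2
  k=2: a=10, p=220, q=21
  k=3: a=3, p=681, q=65

681/65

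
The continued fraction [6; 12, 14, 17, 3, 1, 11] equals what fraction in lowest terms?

837139/137623

Fold from the inside: start with 11/1.
  1 + 1/11 = 12/11
  3 + 11/12 = 47/12
  17 + 12/47 = 811/47
  14 + 47/811 = 11401/811
  12 + 811/11401 = 137623/11401
  6 + 11401/137623 = 837139/137623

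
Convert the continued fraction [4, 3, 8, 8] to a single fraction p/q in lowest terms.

Using pₖ = aₖpₖ₋₁ + pₖ₋₂ and qₖ = aₖqₖ₋₁ + qₖ₋₂:
  k=0: a=4, p=4, q=1
  k=1: a=3, p=13, q=3
  k=2: a=8, p=108, q=25
  k=3: a=8, p=877, q=203

877/203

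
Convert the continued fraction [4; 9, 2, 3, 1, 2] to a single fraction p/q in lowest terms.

Using pₖ = aₖpₖ₋₁ + pₖ₋₂ and qₖ = aₖqₖ₋₁ + qₖ₋₂:
  k=0: a=4, p=4, q=1
  k=1: a=9, p=37, q=9
  k=2: a=2, p=78, q=19
  k=3: a=3, p=271, q=66
  k=4: a=1, p=349, q=85
  k=5: a=2, p=969, q=236

969/236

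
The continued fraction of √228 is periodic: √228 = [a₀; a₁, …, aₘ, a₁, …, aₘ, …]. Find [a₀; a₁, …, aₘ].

[15; 10, 30]

a₀ = ⌊√228⌋ = 15.
With m₀=0, d₀=1 and mₖ₊₁ = dₖaₖ − mₖ, dₖ₊₁ = (n − mₖ₊₁²)/dₖ, aₖ₊₁ = ⌊(a₀+mₖ₊₁)/dₖ₊₁⌋:
  k=1: m=15, d=3, a=10
  k=2: m=15, d=1, a=30
d=1 and a=2a₀=30 at k=2, so the next step gives (m, d) = (15, 3) again — its k=1 value — and the period has length 2.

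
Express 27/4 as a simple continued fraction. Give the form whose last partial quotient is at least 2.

27 = 6*4 + 3
4 = 1*3 + 1
3 = 3*1 + 0  (stop)
So 27/4 = [6; 1, 3].

[6; 1, 3]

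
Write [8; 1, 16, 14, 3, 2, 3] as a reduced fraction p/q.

Using pₖ = aₖpₖ₋₁ + pₖ₋₂ and qₖ = aₖqₖ₋₁ + qₖ₋₂:
  k=0: a=8, p=8, q=1
  k=1: a=1, p=9, q=1
  k=2: a=16, p=152, q=17
  k=3: a=14, p=2137, q=239
  k=4: a=3, p=6563, q=734
  k=5: a=2, p=15263, q=1707
  k=6: a=3, p=52352, q=5855

52352/5855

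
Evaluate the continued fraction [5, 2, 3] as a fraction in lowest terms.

38/7

Using pₖ = aₖpₖ₋₁ + pₖ₋₂ and qₖ = aₖqₖ₋₁ + qₖ₋₂:
  k=0: a=5, p=5, q=1
  k=1: a=2, p=11, q=2
  k=2: a=3, p=38, q=7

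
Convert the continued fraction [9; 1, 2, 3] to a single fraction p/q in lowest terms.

97/10

Using pₖ = aₖpₖ₋₁ + pₖ₋₂ and qₖ = aₖqₖ₋₁ + qₖ₋₂:
  k=0: a=9, p=9, q=1
  k=1: a=1, p=10, q=1
  k=2: a=2, p=29, q=3
  k=3: a=3, p=97, q=10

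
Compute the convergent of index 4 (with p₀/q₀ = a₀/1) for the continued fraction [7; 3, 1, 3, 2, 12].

247/34

Using pₖ = aₖpₖ₋₁ + pₖ₋₂, qₖ = aₖqₖ₋₁ + qₖ₋₂ (with p₋₁=1, p₋₂=0, q₋₁=0, q₋₂=1):
  k=0: a=7, p=7, q=1
  k=1: a=3, p=22, q=3
  k=2: a=1, p=29, q=4
  k=3: a=3, p=109, q=15
  k=4: a=2, p=247, q=34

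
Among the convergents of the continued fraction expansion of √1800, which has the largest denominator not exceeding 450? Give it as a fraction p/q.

√1800 = [42; 2, 2, 1, 8, 1, 2, 2, 84, …] (period length 8).
Convergents:
  p_0/q_0 = 42/1
  p_1/q_1 = 85/2
  p_2/q_2 = 212/5
  p_3/q_3 = 297/7
  p_4/q_4 = 2588/61
  p_5/q_5 = 2885/68
  p_6/q_6 = 8358/197
  p_7/q_7 = 19601/462
q_6 = 197 ≤ 450 < 462 = q_7, so the answer is 8358/197.

8358/197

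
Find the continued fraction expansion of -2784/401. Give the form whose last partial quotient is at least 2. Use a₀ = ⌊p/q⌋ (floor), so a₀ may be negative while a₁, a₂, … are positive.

[-7; 17, 2, 3, 3]

-2784 = -7*401 + 23
401 = 17*23 + 10
23 = 2*10 + 3
10 = 3*3 + 1
3 = 3*1 + 0  (stop)
So -2784/401 = [-7; 17, 2, 3, 3].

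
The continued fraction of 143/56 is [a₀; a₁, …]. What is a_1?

1

143 = 2·56 + 31   →  a_0 = 2
56 = 1·31 + 25   →  a_1 = 1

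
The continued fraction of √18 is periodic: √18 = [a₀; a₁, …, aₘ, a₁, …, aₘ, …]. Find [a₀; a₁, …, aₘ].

[4; 4, 8]

a₀ = ⌊√18⌋ = 4.
With m₀=0, d₀=1 and mₖ₊₁ = dₖaₖ − mₖ, dₖ₊₁ = (n − mₖ₊₁²)/dₖ, aₖ₊₁ = ⌊(a₀+mₖ₊₁)/dₖ₊₁⌋:
  k=1: m=4, d=2, a=4
  k=2: m=4, d=1, a=8
d=1 and a=2a₀=8 at k=2, so the next step gives (m, d) = (4, 2) again — its k=1 value — and the period has length 2.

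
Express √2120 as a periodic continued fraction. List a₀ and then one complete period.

a₀ = ⌊√2120⌋ = 46.
With m₀=0, d₀=1 and mₖ₊₁ = dₖaₖ − mₖ, dₖ₊₁ = (n − mₖ₊₁²)/dₖ, aₖ₊₁ = ⌊(a₀+mₖ₊₁)/dₖ₊₁⌋:
  k=1: m=46, d=4, a=23
  k=2: m=46, d=1, a=92
d=1 and a=2a₀=92 at k=2, so the next step gives (m, d) = (46, 4) again — its k=1 value — and the period has length 2.

[46; 23, 92]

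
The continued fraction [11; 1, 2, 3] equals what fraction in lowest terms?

117/10

Using pₖ = aₖpₖ₋₁ + pₖ₋₂ and qₖ = aₖqₖ₋₁ + qₖ₋₂:
  k=0: a=11, p=11, q=1
  k=1: a=1, p=12, q=1
  k=2: a=2, p=35, q=3
  k=3: a=3, p=117, q=10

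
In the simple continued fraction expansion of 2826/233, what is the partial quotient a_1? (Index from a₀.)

7

2826 = 12·233 + 30   →  a_0 = 12
233 = 7·30 + 23   →  a_1 = 7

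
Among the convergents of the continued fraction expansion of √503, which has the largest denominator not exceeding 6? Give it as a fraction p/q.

√503 = [22; 2, 2, 1, 21, 1, 2, 2, 44, …] (period length 8).
Convergents:
  p_0/q_0 = 22/1
  p_1/q_1 = 45/2
  p_2/q_2 = 112/5
  p_3/q_3 = 157/7
q_2 = 5 ≤ 6 < 7 = q_3, so the answer is 112/5.

112/5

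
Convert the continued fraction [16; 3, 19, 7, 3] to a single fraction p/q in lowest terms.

20981/1285

Using pₖ = aₖpₖ₋₁ + pₖ₋₂ and qₖ = aₖqₖ₋₁ + qₖ₋₂:
  k=0: a=16, p=16, q=1
  k=1: a=3, p=49, q=3
  k=2: a=19, p=947, q=58
  k=3: a=7, p=6678, q=409
  k=4: a=3, p=20981, q=1285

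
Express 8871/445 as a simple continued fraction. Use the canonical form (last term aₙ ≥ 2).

[19; 1, 14, 2, 1, 9]

8871 = 19×445 + 416
445 = 1×416 + 29
416 = 14×29 + 10
29 = 2×10 + 9
10 = 1×9 + 1
9 = 9×1 + 0  (stop)
So 8871/445 = [19; 1, 14, 2, 1, 9].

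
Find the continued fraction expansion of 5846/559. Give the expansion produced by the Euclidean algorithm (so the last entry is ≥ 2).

[10; 2, 5, 2, 4, 5]

5846 = 10*559 + 256
559 = 2*256 + 47
256 = 5*47 + 21
47 = 2*21 + 5
21 = 4*5 + 1
5 = 5*1 + 0  (stop)
So 5846/559 = [10; 2, 5, 2, 4, 5].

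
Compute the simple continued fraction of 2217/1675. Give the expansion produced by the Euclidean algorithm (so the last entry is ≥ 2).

2217 = 1×1675 + 542
1675 = 3×542 + 49
542 = 11×49 + 3
49 = 16×3 + 1
3 = 3×1 + 0  (stop)
So 2217/1675 = [1; 3, 11, 16, 3].

[1; 3, 11, 16, 3]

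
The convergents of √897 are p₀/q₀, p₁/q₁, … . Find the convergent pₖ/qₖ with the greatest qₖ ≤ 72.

√897 = [29; 1, 18, 1, 58, …] (period length 4).
Convergents:
  p_0/q_0 = 29/1
  p_1/q_1 = 30/1
  p_2/q_2 = 569/19
  p_3/q_3 = 599/20
  p_4/q_4 = 35311/1179
q_3 = 20 ≤ 72 < 1179 = q_4, so the answer is 599/20.

599/20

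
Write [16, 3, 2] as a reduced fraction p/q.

114/7

Fold from the inside: start with 2/1.
  3 + 1/2 = 7/2
  16 + 2/7 = 114/7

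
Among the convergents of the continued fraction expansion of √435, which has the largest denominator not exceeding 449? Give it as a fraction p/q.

6111/293

√435 = [20; 1, 5, 1, 40, …] (period length 4).
Convergents:
  p_0/q_0 = 20/1
  p_1/q_1 = 21/1
  p_2/q_2 = 125/6
  p_3/q_3 = 146/7
  p_4/q_4 = 5965/286
  p_5/q_5 = 6111/293
  p_6/q_6 = 36520/1751
q_5 = 293 ≤ 449 < 1751 = q_6, so the answer is 6111/293.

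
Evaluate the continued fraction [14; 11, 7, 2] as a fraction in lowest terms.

Fold from the inside: start with 2/1.
  7 + 1/2 = 15/2
  11 + 2/15 = 167/15
  14 + 15/167 = 2353/167

2353/167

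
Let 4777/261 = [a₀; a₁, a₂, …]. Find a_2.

4777 = 18·261 + 79   →  a_0 = 18
261 = 3·79 + 24   →  a_1 = 3
79 = 3·24 + 7   →  a_2 = 3

3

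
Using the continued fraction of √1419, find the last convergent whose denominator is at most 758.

√1419 = [37; 1, 2, 37, 2, 1, 74, …] (period length 6).
Convergents:
  p_0/q_0 = 37/1
  p_1/q_1 = 38/1
  p_2/q_2 = 113/3
  p_3/q_3 = 4219/112
  p_4/q_4 = 8551/227
  p_5/q_5 = 12770/339
  p_6/q_6 = 953531/25313
q_5 = 339 ≤ 758 < 25313 = q_6, so the answer is 12770/339.

12770/339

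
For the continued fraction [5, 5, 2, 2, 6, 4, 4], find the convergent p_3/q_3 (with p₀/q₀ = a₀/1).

140/27

Using pₖ = aₖpₖ₋₁ + pₖ₋₂, qₖ = aₖqₖ₋₁ + qₖ₋₂ (with p₋₁=1, p₋₂=0, q₋₁=0, q₋₂=1):
  k=0: a=5, p=5, q=1
  k=1: a=5, p=26, q=5
  k=2: a=2, p=57, q=11
  k=3: a=2, p=140, q=27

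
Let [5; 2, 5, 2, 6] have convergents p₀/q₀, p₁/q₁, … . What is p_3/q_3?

Using pₖ = aₖpₖ₋₁ + pₖ₋₂, qₖ = aₖqₖ₋₁ + qₖ₋₂ (with p₋₁=1, p₋₂=0, q₋₁=0, q₋₂=1):
  k=0: a=5, p=5, q=1
  k=1: a=2, p=11, q=2
  k=2: a=5, p=60, q=11
  k=3: a=2, p=131, q=24

131/24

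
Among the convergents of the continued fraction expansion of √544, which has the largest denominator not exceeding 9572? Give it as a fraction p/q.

√544 = [23; 3, 11, 3, 46, …] (period length 4).
Convergents:
  p_0/q_0 = 23/1
  p_1/q_1 = 70/3
  p_2/q_2 = 793/34
  p_3/q_3 = 2449/105
  p_4/q_4 = 113447/4864
  p_5/q_5 = 342790/14697
q_4 = 4864 ≤ 9572 < 14697 = q_5, so the answer is 113447/4864.

113447/4864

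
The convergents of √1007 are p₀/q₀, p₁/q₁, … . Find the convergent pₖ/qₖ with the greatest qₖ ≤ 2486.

√1007 = [31; 1, 2, 1, 2, 1, 62, …] (period length 6).
Convergents:
  p_0/q_0 = 31/1
  p_1/q_1 = 32/1
  p_2/q_2 = 95/3
  p_3/q_3 = 127/4
  p_4/q_4 = 349/11
  p_5/q_5 = 476/15
  p_6/q_6 = 29861/941
  p_7/q_7 = 30337/956
  p_8/q_8 = 90535/2853
q_7 = 956 ≤ 2486 < 2853 = q_8, so the answer is 30337/956.

30337/956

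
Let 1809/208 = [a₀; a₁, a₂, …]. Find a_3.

1809 = 8·208 + 145   →  a_0 = 8
208 = 1·145 + 63   →  a_1 = 1
145 = 2·63 + 19   →  a_2 = 2
63 = 3·19 + 6   →  a_3 = 3

3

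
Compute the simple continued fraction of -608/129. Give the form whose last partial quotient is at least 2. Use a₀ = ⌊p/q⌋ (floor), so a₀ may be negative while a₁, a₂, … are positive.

[-5; 3, 2, 18]

-608 = -5*129 + 37
129 = 3*37 + 18
37 = 2*18 + 1
18 = 18*1 + 0  (stop)
So -608/129 = [-5; 3, 2, 18].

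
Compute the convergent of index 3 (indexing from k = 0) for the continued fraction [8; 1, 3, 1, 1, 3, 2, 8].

Using pₖ = aₖpₖ₋₁ + pₖ₋₂, qₖ = aₖqₖ₋₁ + qₖ₋₂ (with p₋₁=1, p₋₂=0, q₋₁=0, q₋₂=1):
  k=0: a=8, p=8, q=1
  k=1: a=1, p=9, q=1
  k=2: a=3, p=35, q=4
  k=3: a=1, p=44, q=5

44/5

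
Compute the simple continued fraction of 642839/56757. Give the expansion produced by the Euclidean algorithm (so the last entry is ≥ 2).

[11; 3, 15, 6, 5, 19, 2]

642839 = 11*56757 + 18512
56757 = 3*18512 + 1221
18512 = 15*1221 + 197
1221 = 6*197 + 39
197 = 5*39 + 2
39 = 19*2 + 1
2 = 2*1 + 0  (stop)
So 642839/56757 = [11; 3, 15, 6, 5, 19, 2].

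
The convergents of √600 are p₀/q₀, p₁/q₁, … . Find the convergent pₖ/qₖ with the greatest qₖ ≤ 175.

√600 = [24; 2, 48, …] (period length 2).
Convergents:
  p_0/q_0 = 24/1
  p_1/q_1 = 49/2
  p_2/q_2 = 2376/97
  p_3/q_3 = 4801/196
q_2 = 97 ≤ 175 < 196 = q_3, so the answer is 2376/97.

2376/97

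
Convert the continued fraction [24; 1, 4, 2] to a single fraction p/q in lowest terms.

273/11

Using pₖ = aₖpₖ₋₁ + pₖ₋₂ and qₖ = aₖqₖ₋₁ + qₖ₋₂:
  k=0: a=24, p=24, q=1
  k=1: a=1, p=25, q=1
  k=2: a=4, p=124, q=5
  k=3: a=2, p=273, q=11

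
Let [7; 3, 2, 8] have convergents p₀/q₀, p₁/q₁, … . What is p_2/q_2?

Using pₖ = aₖpₖ₋₁ + pₖ₋₂, qₖ = aₖqₖ₋₁ + qₖ₋₂ (with p₋₁=1, p₋₂=0, q₋₁=0, q₋₂=1):
  k=0: a=7, p=7, q=1
  k=1: a=3, p=22, q=3
  k=2: a=2, p=51, q=7

51/7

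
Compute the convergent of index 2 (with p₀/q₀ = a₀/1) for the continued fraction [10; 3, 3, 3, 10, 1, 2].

Using pₖ = aₖpₖ₋₁ + pₖ₋₂, qₖ = aₖqₖ₋₁ + qₖ₋₂ (with p₋₁=1, p₋₂=0, q₋₁=0, q₋₂=1):
  k=0: a=10, p=10, q=1
  k=1: a=3, p=31, q=3
  k=2: a=3, p=103, q=10

103/10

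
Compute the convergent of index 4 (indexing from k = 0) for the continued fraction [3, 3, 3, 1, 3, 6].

Using pₖ = aₖpₖ₋₁ + pₖ₋₂, qₖ = aₖqₖ₋₁ + qₖ₋₂ (with p₋₁=1, p₋₂=0, q₋₁=0, q₋₂=1):
  k=0: a=3, p=3, q=1
  k=1: a=3, p=10, q=3
  k=2: a=3, p=33, q=10
  k=3: a=1, p=43, q=13
  k=4: a=3, p=162, q=49

162/49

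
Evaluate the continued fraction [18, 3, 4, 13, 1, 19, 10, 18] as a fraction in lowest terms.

Using pₖ = aₖpₖ₋₁ + pₖ₋₂ and qₖ = aₖqₖ₋₁ + qₖ₋₂:
  k=0: a=18, p=18, q=1
  k=1: a=3, p=55, q=3
  k=2: a=4, p=238, q=13
  k=3: a=13, p=3149, q=172
  k=4: a=1, p=3387, q=185
  k=5: a=19, p=67502, q=3687
  k=6: a=10, p=678407, q=37055
  k=7: a=18, p=12278828, q=670677

12278828/670677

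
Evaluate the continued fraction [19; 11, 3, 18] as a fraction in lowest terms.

11892/623

Fold from the inside: start with 18/1.
  3 + 1/18 = 55/18
  11 + 18/55 = 623/55
  19 + 55/623 = 11892/623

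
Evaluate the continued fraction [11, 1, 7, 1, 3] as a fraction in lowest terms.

416/35

Fold from the inside: start with 3/1.
  1 + 1/3 = 4/3
  7 + 3/4 = 31/4
  1 + 4/31 = 35/31
  11 + 31/35 = 416/35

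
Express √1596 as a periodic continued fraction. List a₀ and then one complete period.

a₀ = ⌊√1596⌋ = 39.
With m₀=0, d₀=1 and mₖ₊₁ = dₖaₖ − mₖ, dₖ₊₁ = (n − mₖ₊₁²)/dₖ, aₖ₊₁ = ⌊(a₀+mₖ₊₁)/dₖ₊₁⌋:
  k=1: m=39, d=75, a=1
  k=2: m=36, d=4, a=18
  k=3: m=36, d=75, a=1
  k=4: m=39, d=1, a=78
d=1 and a=2a₀=78 at k=4, so the next step gives (m, d) = (39, 75) again — its k=1 value — and the period has length 4.

[39; 1, 18, 1, 78]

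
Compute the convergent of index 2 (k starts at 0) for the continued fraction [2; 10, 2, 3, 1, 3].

44/21

Using pₖ = aₖpₖ₋₁ + pₖ₋₂, qₖ = aₖqₖ₋₁ + qₖ₋₂ (with p₋₁=1, p₋₂=0, q₋₁=0, q₋₂=1):
  k=0: a=2, p=2, q=1
  k=1: a=10, p=21, q=10
  k=2: a=2, p=44, q=21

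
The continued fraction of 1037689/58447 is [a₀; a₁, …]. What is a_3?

1037689 = 17·58447 + 44090   →  a_0 = 17
58447 = 1·44090 + 14357   →  a_1 = 1
44090 = 3·14357 + 1019   →  a_2 = 3
14357 = 14·1019 + 91   →  a_3 = 14

14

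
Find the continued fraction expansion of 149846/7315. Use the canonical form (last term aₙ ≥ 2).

149846 = 20×7315 + 3546
7315 = 2×3546 + 223
3546 = 15×223 + 201
223 = 1×201 + 22
201 = 9×22 + 3
22 = 7×3 + 1
3 = 3×1 + 0  (stop)
So 149846/7315 = [20; 2, 15, 1, 9, 7, 3].

[20; 2, 15, 1, 9, 7, 3]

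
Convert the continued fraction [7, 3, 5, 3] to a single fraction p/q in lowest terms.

Fold from the inside: start with 3/1.
  5 + 1/3 = 16/3
  3 + 3/16 = 51/16
  7 + 16/51 = 373/51

373/51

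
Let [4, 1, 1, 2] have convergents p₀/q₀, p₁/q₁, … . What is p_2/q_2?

Using pₖ = aₖpₖ₋₁ + pₖ₋₂, qₖ = aₖqₖ₋₁ + qₖ₋₂ (with p₋₁=1, p₋₂=0, q₋₁=0, q₋₂=1):
  k=0: a=4, p=4, q=1
  k=1: a=1, p=5, q=1
  k=2: a=1, p=9, q=2

9/2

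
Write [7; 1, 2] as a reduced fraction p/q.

Fold from the inside: start with 2/1.
  1 + 1/2 = 3/2
  7 + 2/3 = 23/3

23/3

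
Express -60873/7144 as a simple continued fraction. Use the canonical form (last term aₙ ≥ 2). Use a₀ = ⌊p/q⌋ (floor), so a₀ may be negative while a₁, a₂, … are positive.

-60873 = -9×7144 + 3423
7144 = 2×3423 + 298
3423 = 11×298 + 145
298 = 2×145 + 8
145 = 18×8 + 1
8 = 8×1 + 0  (stop)
So -60873/7144 = [-9; 2, 11, 2, 18, 8].

[-9; 2, 11, 2, 18, 8]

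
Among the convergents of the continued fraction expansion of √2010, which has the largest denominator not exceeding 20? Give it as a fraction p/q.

√2010 = [44; 1, 4, 1, 88, …] (period length 4).
Convergents:
  p_0/q_0 = 44/1
  p_1/q_1 = 45/1
  p_2/q_2 = 224/5
  p_3/q_3 = 269/6
  p_4/q_4 = 23896/533
q_3 = 6 ≤ 20 < 533 = q_4, so the answer is 269/6.

269/6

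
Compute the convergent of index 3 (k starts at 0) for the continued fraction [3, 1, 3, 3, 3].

49/13

Using pₖ = aₖpₖ₋₁ + pₖ₋₂, qₖ = aₖqₖ₋₁ + qₖ₋₂ (with p₋₁=1, p₋₂=0, q₋₁=0, q₋₂=1):
  k=0: a=3, p=3, q=1
  k=1: a=1, p=4, q=1
  k=2: a=3, p=15, q=4
  k=3: a=3, p=49, q=13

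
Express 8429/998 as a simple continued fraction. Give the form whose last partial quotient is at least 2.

8429 = 8·998 + 445
998 = 2·445 + 108
445 = 4·108 + 13
108 = 8·13 + 4
13 = 3·4 + 1
4 = 4·1 + 0  (stop)
So 8429/998 = [8; 2, 4, 8, 3, 4].

[8; 2, 4, 8, 3, 4]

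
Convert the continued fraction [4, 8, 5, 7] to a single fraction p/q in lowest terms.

1216/295

Using pₖ = aₖpₖ₋₁ + pₖ₋₂ and qₖ = aₖqₖ₋₁ + qₖ₋₂:
  k=0: a=4, p=4, q=1
  k=1: a=8, p=33, q=8
  k=2: a=5, p=169, q=41
  k=3: a=7, p=1216, q=295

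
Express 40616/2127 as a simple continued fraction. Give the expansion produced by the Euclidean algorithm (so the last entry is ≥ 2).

[19; 10, 2, 10, 1, 3, 2]

40616 = 19·2127 + 203
2127 = 10·203 + 97
203 = 2·97 + 9
97 = 10·9 + 7
9 = 1·7 + 2
7 = 3·2 + 1
2 = 2·1 + 0  (stop)
So 40616/2127 = [19; 10, 2, 10, 1, 3, 2].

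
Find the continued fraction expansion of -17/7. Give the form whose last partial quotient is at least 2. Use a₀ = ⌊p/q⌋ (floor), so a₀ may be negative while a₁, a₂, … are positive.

[-3; 1, 1, 3]

-17 = -3·7 + 4
7 = 1·4 + 3
4 = 1·3 + 1
3 = 3·1 + 0  (stop)
So -17/7 = [-3; 1, 1, 3].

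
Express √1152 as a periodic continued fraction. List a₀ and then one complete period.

[33; 1, 15, 1, 66]

a₀ = ⌊√1152⌋ = 33.
With m₀=0, d₀=1 and mₖ₊₁ = dₖaₖ − mₖ, dₖ₊₁ = (n − mₖ₊₁²)/dₖ, aₖ₊₁ = ⌊(a₀+mₖ₊₁)/dₖ₊₁⌋:
  k=1: m=33, d=63, a=1
  k=2: m=30, d=4, a=15
  k=3: m=30, d=63, a=1
  k=4: m=33, d=1, a=66
d=1 and a=2a₀=66 at k=4, so the next step gives (m, d) = (33, 63) again — its k=1 value — and the period has length 4.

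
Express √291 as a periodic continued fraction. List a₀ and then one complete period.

[17; 17, 34]

a₀ = ⌊√291⌋ = 17.
With m₀=0, d₀=1 and mₖ₊₁ = dₖaₖ − mₖ, dₖ₊₁ = (n − mₖ₊₁²)/dₖ, aₖ₊₁ = ⌊(a₀+mₖ₊₁)/dₖ₊₁⌋:
  k=1: m=17, d=2, a=17
  k=2: m=17, d=1, a=34
d=1 and a=2a₀=34 at k=2, so the next step gives (m, d) = (17, 2) again — its k=1 value — and the period has length 2.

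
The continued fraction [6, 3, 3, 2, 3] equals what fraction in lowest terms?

498/79

Fold from the inside: start with 3/1.
  2 + 1/3 = 7/3
  3 + 3/7 = 24/7
  3 + 7/24 = 79/24
  6 + 24/79 = 498/79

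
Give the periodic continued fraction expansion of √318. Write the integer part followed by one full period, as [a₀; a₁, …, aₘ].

a₀ = ⌊√318⌋ = 17.
With m₀=0, d₀=1 and mₖ₊₁ = dₖaₖ − mₖ, dₖ₊₁ = (n − mₖ₊₁²)/dₖ, aₖ₊₁ = ⌊(a₀+mₖ₊₁)/dₖ₊₁⌋:
  k=1: m=17, d=29, a=1
  k=2: m=12, d=6, a=4
  k=3: m=12, d=29, a=1
  k=4: m=17, d=1, a=34
d=1 and a=2a₀=34 at k=4, so the next step gives (m, d) = (17, 29) again — its k=1 value — and the period has length 4.

[17; 1, 4, 1, 34]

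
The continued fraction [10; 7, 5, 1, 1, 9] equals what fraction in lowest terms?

Fold from the inside: start with 9/1.
  1 + 1/9 = 10/9
  1 + 9/10 = 19/10
  5 + 10/19 = 105/19
  7 + 19/105 = 754/105
  10 + 105/754 = 7645/754

7645/754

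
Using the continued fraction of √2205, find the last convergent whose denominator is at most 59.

2207/47

√2205 = [46; 1, 22, 2, 22, 1, 92, …] (period length 6).
Convergents:
  p_0/q_0 = 46/1
  p_1/q_1 = 47/1
  p_2/q_2 = 1080/23
  p_3/q_3 = 2207/47
  p_4/q_4 = 49634/1057
q_3 = 47 ≤ 59 < 1057 = q_4, so the answer is 2207/47.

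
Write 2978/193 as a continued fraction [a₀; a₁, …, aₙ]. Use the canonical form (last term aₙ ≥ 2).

2978 = 15·193 + 83
193 = 2·83 + 27
83 = 3·27 + 2
27 = 13·2 + 1
2 = 2·1 + 0  (stop)
So 2978/193 = [15; 2, 3, 13, 2].

[15; 2, 3, 13, 2]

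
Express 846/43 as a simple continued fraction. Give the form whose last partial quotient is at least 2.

846 = 19·43 + 29
43 = 1·29 + 14
29 = 2·14 + 1
14 = 14·1 + 0  (stop)
So 846/43 = [19; 1, 2, 14].

[19; 1, 2, 14]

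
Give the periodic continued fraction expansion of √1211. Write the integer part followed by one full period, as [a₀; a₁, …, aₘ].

a₀ = ⌊√1211⌋ = 34.
With m₀=0, d₀=1 and mₖ₊₁ = dₖaₖ − mₖ, dₖ₊₁ = (n − mₖ₊₁²)/dₖ, aₖ₊₁ = ⌊(a₀+mₖ₊₁)/dₖ₊₁⌋:
  k=1: m=34, d=55, a=1
  k=2: m=21, d=14, a=3
  k=3: m=21, d=55, a=1
  k=4: m=34, d=1, a=68
d=1 and a=2a₀=68 at k=4, so the next step gives (m, d) = (34, 55) again — its k=1 value — and the period has length 4.

[34; 1, 3, 1, 68]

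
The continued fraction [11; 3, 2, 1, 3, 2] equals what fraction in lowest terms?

Fold from the inside: start with 2/1.
  3 + 1/2 = 7/2
  1 + 2/7 = 9/7
  2 + 7/9 = 25/9
  3 + 9/25 = 84/25
  11 + 25/84 = 949/84

949/84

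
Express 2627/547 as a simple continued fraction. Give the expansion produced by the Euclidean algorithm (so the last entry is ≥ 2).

[4; 1, 4, 15, 2, 3]

2627 = 4×547 + 439
547 = 1×439 + 108
439 = 4×108 + 7
108 = 15×7 + 3
7 = 2×3 + 1
3 = 3×1 + 0  (stop)
So 2627/547 = [4; 1, 4, 15, 2, 3].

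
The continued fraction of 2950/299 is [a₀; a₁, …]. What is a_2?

6

2950 = 9·299 + 259   →  a_0 = 9
299 = 1·259 + 40   →  a_1 = 1
259 = 6·40 + 19   →  a_2 = 6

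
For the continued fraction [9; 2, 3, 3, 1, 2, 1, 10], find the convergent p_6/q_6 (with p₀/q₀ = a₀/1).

1066/113

Using pₖ = aₖpₖ₋₁ + pₖ₋₂, qₖ = aₖqₖ₋₁ + qₖ₋₂ (with p₋₁=1, p₋₂=0, q₋₁=0, q₋₂=1):
  k=0: a=9, p=9, q=1
  k=1: a=2, p=19, q=2
  k=2: a=3, p=66, q=7
  k=3: a=3, p=217, q=23
  k=4: a=1, p=283, q=30
  k=5: a=2, p=783, q=83
  k=6: a=1, p=1066, q=113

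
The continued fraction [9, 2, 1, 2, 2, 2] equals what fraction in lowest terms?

431/46

Using pₖ = aₖpₖ₋₁ + pₖ₋₂ and qₖ = aₖqₖ₋₁ + qₖ₋₂:
  k=0: a=9, p=9, q=1
  k=1: a=2, p=19, q=2
  k=2: a=1, p=28, q=3
  k=3: a=2, p=75, q=8
  k=4: a=2, p=178, q=19
  k=5: a=2, p=431, q=46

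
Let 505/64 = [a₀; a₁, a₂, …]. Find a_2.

505 = 7·64 + 57   →  a_0 = 7
64 = 1·57 + 7   →  a_1 = 1
57 = 8·7 + 1   →  a_2 = 8

8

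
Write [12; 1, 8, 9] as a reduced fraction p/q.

Using pₖ = aₖpₖ₋₁ + pₖ₋₂ and qₖ = aₖqₖ₋₁ + qₖ₋₂:
  k=0: a=12, p=12, q=1
  k=1: a=1, p=13, q=1
  k=2: a=8, p=116, q=9
  k=3: a=9, p=1057, q=82

1057/82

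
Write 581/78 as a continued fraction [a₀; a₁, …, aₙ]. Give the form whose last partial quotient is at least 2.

581 = 7·78 + 35
78 = 2·35 + 8
35 = 4·8 + 3
8 = 2·3 + 2
3 = 1·2 + 1
2 = 2·1 + 0  (stop)
So 581/78 = [7; 2, 4, 2, 1, 2].

[7; 2, 4, 2, 1, 2]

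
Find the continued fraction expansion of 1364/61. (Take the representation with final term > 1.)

[22; 2, 1, 3, 2, 2]

1364 = 22×61 + 22
61 = 2×22 + 17
22 = 1×17 + 5
17 = 3×5 + 2
5 = 2×2 + 1
2 = 2×1 + 0  (stop)
So 1364/61 = [22; 2, 1, 3, 2, 2].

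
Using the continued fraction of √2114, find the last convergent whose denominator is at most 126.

√2114 = [45; 1, 44, 1, 90, …] (period length 4).
Convergents:
  p_0/q_0 = 45/1
  p_1/q_1 = 46/1
  p_2/q_2 = 2069/45
  p_3/q_3 = 2115/46
  p_4/q_4 = 192419/4185
q_3 = 46 ≤ 126 < 4185 = q_4, so the answer is 2115/46.

2115/46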